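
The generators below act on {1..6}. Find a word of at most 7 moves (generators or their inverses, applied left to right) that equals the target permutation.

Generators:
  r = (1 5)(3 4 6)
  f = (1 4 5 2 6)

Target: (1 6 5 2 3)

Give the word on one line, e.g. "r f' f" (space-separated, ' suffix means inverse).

  after r: (1 5)(3 4 6)
  after r: (3 6 4)
  after f: (1 4 3)(2 6 5)
  after r': (1 3 5 2 4 6)
  after r': (1 6 5 2 3)

r r f r' r'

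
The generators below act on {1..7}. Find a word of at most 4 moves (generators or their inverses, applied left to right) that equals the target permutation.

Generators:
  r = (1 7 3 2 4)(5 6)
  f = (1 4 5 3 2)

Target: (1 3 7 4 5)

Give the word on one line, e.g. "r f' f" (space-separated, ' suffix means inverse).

  after f: (1 4 5 3 2)
  after r': (1 2 4 6 5 7)
  after r': (1 3 7 4 5)

f r' r'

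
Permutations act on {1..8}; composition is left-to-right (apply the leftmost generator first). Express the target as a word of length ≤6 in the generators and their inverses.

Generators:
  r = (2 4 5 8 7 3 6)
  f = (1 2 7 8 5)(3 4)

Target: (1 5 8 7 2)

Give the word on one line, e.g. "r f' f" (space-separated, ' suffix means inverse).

  after f: (1 2 7 8 5)(3 4)
  after f: (1 7 5 2 8)
  after f: (1 8 2 5 7)(3 4)
  after f: (1 5 8 7 2)

f f f f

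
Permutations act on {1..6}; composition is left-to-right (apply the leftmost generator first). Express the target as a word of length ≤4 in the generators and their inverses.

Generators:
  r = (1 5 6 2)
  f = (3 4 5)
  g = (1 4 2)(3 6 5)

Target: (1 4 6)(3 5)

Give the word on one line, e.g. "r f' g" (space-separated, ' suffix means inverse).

g r'

  after g: (1 4 2)(3 6 5)
  after r': (1 4 6)(3 5)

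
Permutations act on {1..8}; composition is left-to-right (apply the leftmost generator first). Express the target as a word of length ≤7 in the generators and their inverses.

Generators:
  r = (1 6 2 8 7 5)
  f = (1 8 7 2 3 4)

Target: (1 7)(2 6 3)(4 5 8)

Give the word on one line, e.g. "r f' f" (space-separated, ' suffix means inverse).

f f f r f

  after f: (1 8 7 2 3 4)
  after f: (1 7 3)(2 4 8)
  after f: (1 2)(3 8)(4 7)
  after r: (1 8 3 7 4 5)(2 6)
  after f: (1 7)(2 6 3)(4 5 8)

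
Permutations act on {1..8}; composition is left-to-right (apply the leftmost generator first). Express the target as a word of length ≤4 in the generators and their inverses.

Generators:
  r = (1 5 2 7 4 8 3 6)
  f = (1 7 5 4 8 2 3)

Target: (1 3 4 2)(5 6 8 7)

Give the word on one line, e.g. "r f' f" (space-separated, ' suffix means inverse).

  after r': (1 6 3 8 4 7 2 5)
  after r': (1 3 4 2)(5 6 8 7)

r' r'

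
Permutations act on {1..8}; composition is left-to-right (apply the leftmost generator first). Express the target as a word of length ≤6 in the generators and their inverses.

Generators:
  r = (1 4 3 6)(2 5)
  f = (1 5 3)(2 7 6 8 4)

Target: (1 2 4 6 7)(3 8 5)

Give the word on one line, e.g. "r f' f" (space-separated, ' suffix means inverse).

  after r: (1 4 3 6)(2 5)
  after f': (1 8 6 3 7 2)(4 5)
  after r': (1 8 3 7 5)(2 6 4)
  after f: (1 4 7 3 6 2 8)
  after f: (1 2 4 6 7)(3 8 5)

r f' r' f f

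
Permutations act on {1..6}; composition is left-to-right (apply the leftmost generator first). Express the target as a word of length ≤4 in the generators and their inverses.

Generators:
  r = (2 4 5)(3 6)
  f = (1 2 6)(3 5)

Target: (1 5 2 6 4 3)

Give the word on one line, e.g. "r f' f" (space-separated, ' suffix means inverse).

r' f r'

  after r': (2 5 4)(3 6)
  after f: (1 2 3)(4 6 5)
  after r': (1 5 2 6 4 3)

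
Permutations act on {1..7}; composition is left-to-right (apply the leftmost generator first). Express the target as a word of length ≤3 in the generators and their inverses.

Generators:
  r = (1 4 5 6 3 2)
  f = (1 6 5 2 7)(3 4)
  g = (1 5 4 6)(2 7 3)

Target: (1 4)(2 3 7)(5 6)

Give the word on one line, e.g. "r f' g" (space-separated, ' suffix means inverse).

g g

  after g: (1 5 4 6)(2 7 3)
  after g: (1 4)(2 3 7)(5 6)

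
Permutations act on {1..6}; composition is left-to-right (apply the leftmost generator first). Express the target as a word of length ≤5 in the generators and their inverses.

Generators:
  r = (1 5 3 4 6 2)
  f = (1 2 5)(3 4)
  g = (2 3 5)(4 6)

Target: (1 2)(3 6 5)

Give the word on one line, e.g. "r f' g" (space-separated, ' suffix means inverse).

g' f g r' f'

  after g': (2 5 3)(4 6)
  after f: (1 2)(3 5 4 6)
  after g: (1 3 2)(5 6)
  after r': (1 5 4 3 6)
  after f': (1 2)(3 6 5)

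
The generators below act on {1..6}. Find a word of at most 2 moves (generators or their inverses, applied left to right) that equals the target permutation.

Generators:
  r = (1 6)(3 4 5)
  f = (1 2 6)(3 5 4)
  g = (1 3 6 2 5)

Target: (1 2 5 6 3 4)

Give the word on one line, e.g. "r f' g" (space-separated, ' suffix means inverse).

  after r: (1 6)(3 4 5)
  after g: (1 2 5 6 3 4)

r g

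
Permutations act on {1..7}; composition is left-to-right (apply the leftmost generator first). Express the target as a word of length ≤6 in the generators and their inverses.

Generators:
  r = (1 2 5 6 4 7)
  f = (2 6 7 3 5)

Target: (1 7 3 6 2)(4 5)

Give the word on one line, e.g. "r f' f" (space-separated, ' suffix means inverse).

f f r f f

  after f: (2 6 7 3 5)
  after f: (2 7 5 6 3)
  after r: (1 2)(3 5 4 7 6)
  after f: (1 6 5 4 3 2)
  after f: (1 7 3 6 2)(4 5)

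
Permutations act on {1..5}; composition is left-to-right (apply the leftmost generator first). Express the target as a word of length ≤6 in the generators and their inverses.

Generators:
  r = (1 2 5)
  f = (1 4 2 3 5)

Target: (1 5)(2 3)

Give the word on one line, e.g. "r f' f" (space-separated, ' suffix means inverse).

f' r' f f

  after f': (1 5 3 2 4)
  after r': (1 2 4 5 3)
  after f: (1 3 4)
  after f: (1 5)(2 3)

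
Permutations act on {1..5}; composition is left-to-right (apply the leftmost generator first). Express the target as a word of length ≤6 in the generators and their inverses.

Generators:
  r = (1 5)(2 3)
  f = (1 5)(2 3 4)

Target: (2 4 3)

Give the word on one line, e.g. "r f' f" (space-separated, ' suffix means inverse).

  after r': (1 5)(2 3)
  after f': (3 4)
  after r': (1 5)(2 3 4)
  after f: (2 4 3)

r' f' r' f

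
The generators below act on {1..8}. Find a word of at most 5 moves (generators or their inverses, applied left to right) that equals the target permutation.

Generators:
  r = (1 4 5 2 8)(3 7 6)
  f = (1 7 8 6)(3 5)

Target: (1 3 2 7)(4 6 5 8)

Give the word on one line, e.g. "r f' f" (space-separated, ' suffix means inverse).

r' f r' r'

  after r': (1 8 2 5 4)(3 6 7)
  after f: (1 6 8 2 3)(4 7 5)
  after r': (1 7 4 3 8 5)(2 6)
  after r': (1 3 2 7)(4 6 5 8)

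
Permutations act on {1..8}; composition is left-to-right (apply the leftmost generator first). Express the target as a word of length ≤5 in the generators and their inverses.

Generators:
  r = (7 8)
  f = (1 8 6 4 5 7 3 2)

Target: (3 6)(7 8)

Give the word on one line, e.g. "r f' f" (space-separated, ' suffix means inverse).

f' r' f r'

  after f': (1 2 3 7 5 4 6 8)
  after r': (1 2 3 8)(4 6 7 5)
  after f: (3 6)
  after r': (3 6)(7 8)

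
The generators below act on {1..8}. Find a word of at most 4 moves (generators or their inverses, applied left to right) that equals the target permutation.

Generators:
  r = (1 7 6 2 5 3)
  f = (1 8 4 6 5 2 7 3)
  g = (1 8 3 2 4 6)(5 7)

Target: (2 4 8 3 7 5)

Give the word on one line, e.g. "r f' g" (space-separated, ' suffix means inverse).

  after r': (1 3 5 2 6 7)
  after f': (1 7 3 6 2 4 8)
  after r': (2 4 8 3 7 5)

r' f' r'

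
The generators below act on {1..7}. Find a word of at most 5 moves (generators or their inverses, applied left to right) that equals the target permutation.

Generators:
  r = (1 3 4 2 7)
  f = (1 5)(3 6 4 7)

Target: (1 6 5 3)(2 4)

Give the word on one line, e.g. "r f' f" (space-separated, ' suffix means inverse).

  after r': (1 7 2 4 3)
  after f': (1 4 7 2 6 3 5)
  after r': (1 3 5 7 4 2 6)
  after f: (1 6 5 3)(2 4)

r' f' r' f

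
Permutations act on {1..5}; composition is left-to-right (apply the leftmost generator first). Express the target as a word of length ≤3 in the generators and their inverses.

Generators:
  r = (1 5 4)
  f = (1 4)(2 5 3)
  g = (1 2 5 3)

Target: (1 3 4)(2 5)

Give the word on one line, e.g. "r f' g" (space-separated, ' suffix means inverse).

g' r

  after g': (1 3 5 2)
  after r: (1 3 4)(2 5)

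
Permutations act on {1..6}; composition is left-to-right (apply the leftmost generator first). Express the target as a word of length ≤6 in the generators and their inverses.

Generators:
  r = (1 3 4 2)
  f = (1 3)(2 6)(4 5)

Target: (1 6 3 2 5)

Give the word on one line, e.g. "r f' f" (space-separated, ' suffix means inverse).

  after r': (1 2 4 3)
  after f: (1 6 2 5 4)
  after r: (1 6)(2 5)(3 4)
  after r: (1 6 3 2 5)

r' f r r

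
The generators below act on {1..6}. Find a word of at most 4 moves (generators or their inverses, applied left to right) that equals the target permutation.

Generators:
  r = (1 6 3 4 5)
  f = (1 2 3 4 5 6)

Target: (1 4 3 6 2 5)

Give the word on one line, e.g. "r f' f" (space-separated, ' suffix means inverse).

r f' r'

  after r: (1 6 3 4 5)
  after f': (1 5 6 2)
  after r': (1 4 3 6 2 5)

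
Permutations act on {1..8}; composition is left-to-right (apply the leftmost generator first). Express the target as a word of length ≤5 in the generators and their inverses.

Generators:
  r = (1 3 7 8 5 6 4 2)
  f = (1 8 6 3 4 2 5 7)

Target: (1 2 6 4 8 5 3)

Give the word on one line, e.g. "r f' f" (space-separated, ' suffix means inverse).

f' r f' r'

  after f': (1 7 5 2 4 3 6 8)
  after r: (1 8 3 4 7 6 5)
  after f': (2 4 5 7 8 6)
  after r': (1 2 6 4 8 5 3)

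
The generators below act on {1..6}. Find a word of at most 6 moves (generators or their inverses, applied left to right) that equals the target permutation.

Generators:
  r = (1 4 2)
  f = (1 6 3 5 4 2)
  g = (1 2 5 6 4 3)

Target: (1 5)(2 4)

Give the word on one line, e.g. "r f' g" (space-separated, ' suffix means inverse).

  after r': (1 2 4)
  after g': (2 6 5)(3 4)
  after g': (1 3 6 2 5)
  after f': (1 6 4 5 2 3)
  after g': (1 5)(2 4)

r' g' g' f' g'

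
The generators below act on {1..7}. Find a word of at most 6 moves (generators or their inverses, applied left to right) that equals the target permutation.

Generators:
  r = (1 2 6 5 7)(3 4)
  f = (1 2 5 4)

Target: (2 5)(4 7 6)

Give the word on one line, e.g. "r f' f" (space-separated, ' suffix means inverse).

f f r' r' f'

  after f: (1 2 5 4)
  after f: (1 5)(2 4)
  after r': (1 6 2 3 4)(5 7)
  after r': (1 2 4 7 6)
  after f': (2 5)(4 7 6)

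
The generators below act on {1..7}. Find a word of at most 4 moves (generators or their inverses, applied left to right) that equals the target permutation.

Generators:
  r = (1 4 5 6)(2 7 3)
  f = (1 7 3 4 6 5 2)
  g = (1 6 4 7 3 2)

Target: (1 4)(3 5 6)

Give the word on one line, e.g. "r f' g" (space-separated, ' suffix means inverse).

g f'

  after g: (1 6 4 7 3 2)
  after f': (1 4)(3 5 6)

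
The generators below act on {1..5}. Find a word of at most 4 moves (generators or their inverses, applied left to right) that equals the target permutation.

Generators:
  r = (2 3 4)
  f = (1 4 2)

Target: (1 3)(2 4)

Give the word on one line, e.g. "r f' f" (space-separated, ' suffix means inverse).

  after r': (2 4 3)
  after f: (1 4 3)
  after r': (1 3)(2 4)

r' f r'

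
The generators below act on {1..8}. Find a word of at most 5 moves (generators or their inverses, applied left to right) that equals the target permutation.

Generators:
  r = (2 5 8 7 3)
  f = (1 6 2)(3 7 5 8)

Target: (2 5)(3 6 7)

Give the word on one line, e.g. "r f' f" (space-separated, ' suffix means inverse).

f' f' r' f' r

  after f': (1 2 6)(3 8 5 7)
  after f': (1 6 2)(3 5)(7 8)
  after r': (1 6 3 2)(5 7)
  after f': (3 6 8 5)
  after r: (2 5)(3 6 7)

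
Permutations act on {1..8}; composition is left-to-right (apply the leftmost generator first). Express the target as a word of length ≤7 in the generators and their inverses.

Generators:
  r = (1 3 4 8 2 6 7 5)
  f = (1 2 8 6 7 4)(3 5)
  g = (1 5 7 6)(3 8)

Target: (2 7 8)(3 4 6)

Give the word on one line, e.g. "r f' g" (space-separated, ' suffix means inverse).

g f g' f g

  after g: (1 5 7 6)(3 8)
  after f: (1 3 6 2 8 5 4)
  after g': (1 8)(2 3 7 5 4 6)
  after f: (1 6 8 2 5)(3 4 7)
  after g: (2 7 8)(3 4 6)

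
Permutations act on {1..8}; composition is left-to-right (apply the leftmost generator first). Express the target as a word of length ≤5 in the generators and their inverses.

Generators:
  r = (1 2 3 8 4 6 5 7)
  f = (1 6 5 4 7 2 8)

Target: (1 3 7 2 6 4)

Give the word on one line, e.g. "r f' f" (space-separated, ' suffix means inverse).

  after f': (1 8 2 7 4 5 6)
  after r': (1 3 2 5 4 6 7 8)
  after f': (1 3 7 2 6 4)

f' r' f'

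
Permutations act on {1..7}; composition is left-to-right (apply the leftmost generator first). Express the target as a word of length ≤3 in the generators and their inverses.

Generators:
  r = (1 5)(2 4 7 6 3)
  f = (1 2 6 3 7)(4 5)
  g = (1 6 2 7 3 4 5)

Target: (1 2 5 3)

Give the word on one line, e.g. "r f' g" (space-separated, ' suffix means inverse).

f' g'

  after f': (1 7 3 6 2)(4 5)
  after g': (1 2 5 3)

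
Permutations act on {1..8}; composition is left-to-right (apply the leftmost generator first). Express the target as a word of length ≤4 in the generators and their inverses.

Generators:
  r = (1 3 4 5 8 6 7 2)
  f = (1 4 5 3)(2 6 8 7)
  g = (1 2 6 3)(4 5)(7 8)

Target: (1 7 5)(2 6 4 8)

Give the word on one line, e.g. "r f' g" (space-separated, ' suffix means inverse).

g r g f'

  after g: (1 2 6 3)(4 5)(7 8)
  after r: (2 7 6 4 8)
  after g: (1 2 8 6 5 4 7 3)
  after f': (1 7 5)(2 6 4 8)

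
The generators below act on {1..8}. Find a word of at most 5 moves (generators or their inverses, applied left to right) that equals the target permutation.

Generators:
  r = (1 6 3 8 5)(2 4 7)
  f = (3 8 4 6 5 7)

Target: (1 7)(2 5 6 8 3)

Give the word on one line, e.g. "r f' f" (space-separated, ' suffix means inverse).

  after f: (3 8 4 6 5 7)
  after f: (3 4 5)(6 7 8)
  after r: (1 6 2 4)(3 7 5 8)
  after r: (1 3 2 7)(4 6)
  after f': (1 7)(2 5 6 8 3)

f f r r f'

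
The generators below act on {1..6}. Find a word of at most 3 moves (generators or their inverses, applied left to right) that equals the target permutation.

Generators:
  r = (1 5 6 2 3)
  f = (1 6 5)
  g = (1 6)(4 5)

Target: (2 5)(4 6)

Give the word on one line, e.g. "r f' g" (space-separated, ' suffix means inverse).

  after r': (1 3 2 6 5)
  after g: (1 3 2)(4 5 6)
  after r: (2 5)(4 6)

r' g r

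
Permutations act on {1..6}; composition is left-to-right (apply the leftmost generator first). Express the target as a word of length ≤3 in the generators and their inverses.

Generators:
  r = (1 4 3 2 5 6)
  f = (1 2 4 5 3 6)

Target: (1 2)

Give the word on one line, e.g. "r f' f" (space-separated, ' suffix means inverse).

  after f': (1 6 3 5 4 2)
  after f': (1 3 4)(2 6 5)
  after r: (1 2)

f' f' r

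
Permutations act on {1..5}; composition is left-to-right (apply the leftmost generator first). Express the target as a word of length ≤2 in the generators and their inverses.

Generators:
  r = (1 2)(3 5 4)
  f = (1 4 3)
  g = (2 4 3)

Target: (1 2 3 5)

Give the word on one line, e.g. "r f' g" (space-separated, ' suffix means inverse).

  after r: (1 2)(3 5 4)
  after f': (1 2 3 5)

r f'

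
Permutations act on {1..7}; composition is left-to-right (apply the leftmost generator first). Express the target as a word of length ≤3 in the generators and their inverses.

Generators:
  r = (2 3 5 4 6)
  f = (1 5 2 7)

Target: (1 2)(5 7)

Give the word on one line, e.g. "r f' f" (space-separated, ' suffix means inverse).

f f

  after f: (1 5 2 7)
  after f: (1 2)(5 7)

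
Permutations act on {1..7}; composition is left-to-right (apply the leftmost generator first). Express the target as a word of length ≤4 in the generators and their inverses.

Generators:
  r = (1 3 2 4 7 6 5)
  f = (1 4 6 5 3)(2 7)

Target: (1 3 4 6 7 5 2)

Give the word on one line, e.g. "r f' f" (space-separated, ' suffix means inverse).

  after f': (1 3 5 6 4)(2 7)
  after r': (2 4 5 7 3 6)
  after f': (1 3 4 6 7 5 2)

f' r' f'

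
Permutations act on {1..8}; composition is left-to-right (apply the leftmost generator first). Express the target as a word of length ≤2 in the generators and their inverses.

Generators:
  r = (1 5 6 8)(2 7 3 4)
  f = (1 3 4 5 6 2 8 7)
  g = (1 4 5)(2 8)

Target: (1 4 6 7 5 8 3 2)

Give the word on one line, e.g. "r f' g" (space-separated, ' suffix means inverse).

f r

  after f: (1 3 4 5 6 2 8 7)
  after r: (1 4 6 7 5 8 3 2)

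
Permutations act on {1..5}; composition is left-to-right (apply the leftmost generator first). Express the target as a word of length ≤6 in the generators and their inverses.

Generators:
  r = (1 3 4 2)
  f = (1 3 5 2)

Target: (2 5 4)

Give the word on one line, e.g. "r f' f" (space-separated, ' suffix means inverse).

r' f r' f

  after r': (1 2 4 3)
  after f: (2 4 5)
  after r': (1 2 3)(4 5)
  after f: (2 5 4)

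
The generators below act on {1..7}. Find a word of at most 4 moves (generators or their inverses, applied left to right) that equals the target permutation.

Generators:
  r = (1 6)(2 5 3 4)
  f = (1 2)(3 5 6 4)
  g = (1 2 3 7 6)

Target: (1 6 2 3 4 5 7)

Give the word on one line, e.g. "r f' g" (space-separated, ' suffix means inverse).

  after g: (1 2 3 7 6)
  after r: (1 5 3 7)(2 4)
  after g: (1 5 7 2 4 3 6)
  after f: (1 6 2 3 4 5 7)

g r g f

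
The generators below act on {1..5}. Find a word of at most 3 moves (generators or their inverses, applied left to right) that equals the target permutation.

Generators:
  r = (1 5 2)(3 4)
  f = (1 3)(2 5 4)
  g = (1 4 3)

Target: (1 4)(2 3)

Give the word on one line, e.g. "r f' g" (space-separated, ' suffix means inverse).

f' r'

  after f': (1 3)(2 4 5)
  after r': (1 4)(2 3)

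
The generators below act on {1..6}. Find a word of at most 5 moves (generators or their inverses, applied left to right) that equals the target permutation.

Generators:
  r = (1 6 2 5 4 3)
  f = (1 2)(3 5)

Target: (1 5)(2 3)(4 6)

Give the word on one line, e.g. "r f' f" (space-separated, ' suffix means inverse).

r' r' f r f'

  after r': (1 3 4 5 2 6)
  after r': (1 4 2)(3 5 6)
  after f: (1 4)(5 6)
  after r: (1 3)(2 5)(4 6)
  after f': (1 5)(2 3)(4 6)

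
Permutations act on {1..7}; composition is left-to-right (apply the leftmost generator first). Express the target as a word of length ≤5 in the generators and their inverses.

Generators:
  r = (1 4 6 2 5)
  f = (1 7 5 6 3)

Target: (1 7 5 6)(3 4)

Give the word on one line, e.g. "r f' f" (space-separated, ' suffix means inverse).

  after r': (1 5 2 6 4)
  after f': (1 7)(2 5)(3 6 4)
  after r': (1 7 5 6)(3 4)

r' f' r'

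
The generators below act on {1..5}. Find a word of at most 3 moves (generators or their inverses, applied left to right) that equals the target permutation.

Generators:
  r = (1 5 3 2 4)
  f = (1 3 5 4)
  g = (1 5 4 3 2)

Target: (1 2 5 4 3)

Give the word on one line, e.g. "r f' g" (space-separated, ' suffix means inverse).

  after f': (1 4 5 3)
  after r': (1 2 3 4)
  after f: (1 2 5 4 3)

f' r' f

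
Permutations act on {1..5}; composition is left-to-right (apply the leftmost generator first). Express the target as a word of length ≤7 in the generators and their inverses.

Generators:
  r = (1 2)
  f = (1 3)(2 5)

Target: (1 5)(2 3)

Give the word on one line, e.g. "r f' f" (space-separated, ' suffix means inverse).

  after r: (1 2)
  after f': (1 5 2 3)
  after r: (1 5)(2 3)
  after r: (1 5 2 3)
  after r: (1 5)(2 3)

r f' r r r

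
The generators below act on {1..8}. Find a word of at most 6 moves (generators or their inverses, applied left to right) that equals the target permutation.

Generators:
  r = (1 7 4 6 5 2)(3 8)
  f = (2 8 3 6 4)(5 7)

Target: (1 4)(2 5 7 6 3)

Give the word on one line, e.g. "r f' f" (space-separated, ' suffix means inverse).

f' r f r' f

  after f': (2 4 6 3 8)(5 7)
  after r: (1 7 2 6 8)(4 5)
  after f: (1 5 2 4 7 8)(3 6)
  after r': (1 6 8 2 7 3 4)
  after f: (1 4)(2 5 7 6 3)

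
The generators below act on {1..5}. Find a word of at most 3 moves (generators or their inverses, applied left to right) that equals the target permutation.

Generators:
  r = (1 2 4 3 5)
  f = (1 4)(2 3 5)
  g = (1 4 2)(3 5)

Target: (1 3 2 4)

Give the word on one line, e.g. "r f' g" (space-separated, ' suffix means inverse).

  after r': (1 5 3 4 2)
  after g: (1 3 2 4)

r' g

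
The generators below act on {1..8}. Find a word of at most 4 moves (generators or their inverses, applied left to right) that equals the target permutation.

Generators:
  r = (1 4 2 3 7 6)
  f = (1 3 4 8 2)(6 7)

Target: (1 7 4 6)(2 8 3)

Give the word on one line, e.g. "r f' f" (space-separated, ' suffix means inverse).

  after f': (1 2 8 4 3)(6 7)
  after r: (1 3 4 7)(2 8)
  after r: (1 7 4 6)(2 8 3)

f' r r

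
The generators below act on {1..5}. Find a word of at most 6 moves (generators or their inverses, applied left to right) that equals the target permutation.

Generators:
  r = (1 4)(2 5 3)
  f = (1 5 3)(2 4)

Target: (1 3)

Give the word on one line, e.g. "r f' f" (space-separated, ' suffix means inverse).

f r f f r

  after f: (1 5 3)(2 4)
  after r: (1 3 4 5 2)
  after f: (2 5 4 3)
  after f: (1 5 2 3 4)
  after r: (1 3)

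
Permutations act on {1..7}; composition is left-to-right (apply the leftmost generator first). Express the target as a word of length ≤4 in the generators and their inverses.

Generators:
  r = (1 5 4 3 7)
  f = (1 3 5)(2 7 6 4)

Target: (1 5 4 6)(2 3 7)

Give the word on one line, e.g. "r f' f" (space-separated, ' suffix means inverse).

  after f: (1 3 5)(2 7 6 4)
  after f: (1 5 3)(2 6)(4 7)
  after f: (2 4 6 7)
  after r: (1 5 4 6)(2 3 7)

f f f r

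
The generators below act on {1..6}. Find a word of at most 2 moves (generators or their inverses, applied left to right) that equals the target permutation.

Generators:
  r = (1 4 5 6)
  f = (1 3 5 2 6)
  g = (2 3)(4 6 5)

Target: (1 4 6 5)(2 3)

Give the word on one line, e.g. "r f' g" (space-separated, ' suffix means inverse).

  after g': (2 3)(4 5 6)
  after r: (1 4 6 5)(2 3)

g' r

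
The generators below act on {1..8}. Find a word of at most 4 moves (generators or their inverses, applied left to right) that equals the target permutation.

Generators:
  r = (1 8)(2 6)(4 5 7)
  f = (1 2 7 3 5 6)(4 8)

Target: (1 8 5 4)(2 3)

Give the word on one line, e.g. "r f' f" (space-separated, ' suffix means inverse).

r' f' f'

  after r': (1 8)(2 6)(4 7 5)
  after f': (1 4 2 5 8 6)(3 7)
  after f': (1 8 5 4)(2 3)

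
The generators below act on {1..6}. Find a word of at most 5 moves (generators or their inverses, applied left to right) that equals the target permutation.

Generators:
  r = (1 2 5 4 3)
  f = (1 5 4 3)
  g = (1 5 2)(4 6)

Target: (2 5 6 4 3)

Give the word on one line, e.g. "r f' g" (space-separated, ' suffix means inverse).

  after r: (1 2 5 4 3)
  after g: (3 5 6 4)
  after f': (1 3)(5 6)
  after r: (2 5 6 4 3)

r g f' r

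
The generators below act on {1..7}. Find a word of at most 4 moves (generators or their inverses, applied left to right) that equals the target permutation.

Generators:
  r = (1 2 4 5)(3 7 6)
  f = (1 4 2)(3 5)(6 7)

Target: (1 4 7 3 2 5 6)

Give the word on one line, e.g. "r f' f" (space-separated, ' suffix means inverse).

f' r' f' r

  after f': (1 2 4)(3 5)(6 7)
  after r': (3 4 5 6)
  after f': (1 2 4 3)(5 7 6)
  after r: (1 4 7 3 2 5 6)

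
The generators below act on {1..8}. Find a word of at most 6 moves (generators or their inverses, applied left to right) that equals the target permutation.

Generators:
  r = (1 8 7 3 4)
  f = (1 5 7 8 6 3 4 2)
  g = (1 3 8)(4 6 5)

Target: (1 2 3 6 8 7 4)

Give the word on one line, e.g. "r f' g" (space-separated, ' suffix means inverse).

  after f: (1 5 7 8 6 3 4 2)
  after r': (1 5 8 6 7)(2 4)
  after g: (1 4 2 6 7 3 8 5)
  after f: (1 2 3 6 8 7 4)

f r' g f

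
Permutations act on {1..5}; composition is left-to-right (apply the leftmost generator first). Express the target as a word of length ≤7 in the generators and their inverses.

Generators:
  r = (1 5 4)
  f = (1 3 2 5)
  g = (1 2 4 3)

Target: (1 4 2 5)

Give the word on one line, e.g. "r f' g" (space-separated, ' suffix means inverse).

f r' r' g' f

  after f: (1 3 2 5)
  after r': (1 3 2)(4 5)
  after r': (1 3 2 4)
  after g': (1 4 3)
  after f: (1 4 2 5)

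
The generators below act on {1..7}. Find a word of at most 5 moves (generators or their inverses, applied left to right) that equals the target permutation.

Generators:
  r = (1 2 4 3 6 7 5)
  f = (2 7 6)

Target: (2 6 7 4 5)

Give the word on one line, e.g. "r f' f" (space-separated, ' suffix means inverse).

  after r': (1 5 7 6 3 4 2)
  after f: (1 5 6 3 4 7 2)
  after r: (4 5 7)
  after f: (2 7 4 5 6)
  after f: (2 6 7 4 5)

r' f r f f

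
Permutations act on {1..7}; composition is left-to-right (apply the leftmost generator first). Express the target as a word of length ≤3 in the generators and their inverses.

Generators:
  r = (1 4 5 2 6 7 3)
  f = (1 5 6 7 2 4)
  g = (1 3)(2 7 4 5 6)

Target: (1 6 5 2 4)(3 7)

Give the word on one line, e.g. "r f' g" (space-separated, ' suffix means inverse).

r g' r'

  after r: (1 4 5 2 6 7 3)
  after g': (1 7)(2 5 6)
  after r': (1 6 5 2 4)(3 7)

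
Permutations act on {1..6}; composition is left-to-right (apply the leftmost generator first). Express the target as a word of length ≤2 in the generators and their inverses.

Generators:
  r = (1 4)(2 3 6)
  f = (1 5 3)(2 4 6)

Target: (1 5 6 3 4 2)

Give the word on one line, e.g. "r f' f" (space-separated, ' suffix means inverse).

f r

  after f: (1 5 3)(2 4 6)
  after r: (1 5 6 3 4 2)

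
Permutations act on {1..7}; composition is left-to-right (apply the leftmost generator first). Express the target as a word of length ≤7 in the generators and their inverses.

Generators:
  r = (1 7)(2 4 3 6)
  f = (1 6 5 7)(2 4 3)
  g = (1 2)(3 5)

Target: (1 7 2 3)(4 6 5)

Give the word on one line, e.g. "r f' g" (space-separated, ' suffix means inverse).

  after g': (1 2)(3 5)
  after r': (1 6 3 5 4 2 7)
  after f': (2 5)(3 6 4)
  after r: (1 7)(2 5 4 6 3)
  after g': (1 7 2 3)(4 6 5)

g' r' f' r g'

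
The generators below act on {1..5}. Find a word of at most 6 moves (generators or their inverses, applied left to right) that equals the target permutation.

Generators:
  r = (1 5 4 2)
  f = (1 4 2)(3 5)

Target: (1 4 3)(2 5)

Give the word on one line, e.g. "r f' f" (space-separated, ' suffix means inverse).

r' f f f r'

  after r': (1 2 4 5)
  after f: (3 5 4)
  after f: (1 4 5 2)
  after f: (1 2 4 3 5)
  after r': (1 4 3)(2 5)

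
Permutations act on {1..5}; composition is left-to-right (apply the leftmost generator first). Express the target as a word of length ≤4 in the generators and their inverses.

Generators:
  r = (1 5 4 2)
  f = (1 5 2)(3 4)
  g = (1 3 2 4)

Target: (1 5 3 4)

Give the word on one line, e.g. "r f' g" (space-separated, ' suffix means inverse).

r g' g'

  after r: (1 5 4 2)
  after g': (1 5 2 4 3)
  after g': (1 5 3 4)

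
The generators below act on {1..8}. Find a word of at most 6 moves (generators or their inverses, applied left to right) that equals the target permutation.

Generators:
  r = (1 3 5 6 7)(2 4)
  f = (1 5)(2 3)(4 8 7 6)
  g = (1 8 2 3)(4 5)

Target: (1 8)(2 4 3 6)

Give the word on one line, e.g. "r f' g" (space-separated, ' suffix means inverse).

  after g': (1 3 2 8)(4 5)
  after r': (2 8 7 6 5)(3 4)
  after g: (1 8 7 6 4)(3 5)
  after r: (1 8)(2 4 3 6)

g' r' g r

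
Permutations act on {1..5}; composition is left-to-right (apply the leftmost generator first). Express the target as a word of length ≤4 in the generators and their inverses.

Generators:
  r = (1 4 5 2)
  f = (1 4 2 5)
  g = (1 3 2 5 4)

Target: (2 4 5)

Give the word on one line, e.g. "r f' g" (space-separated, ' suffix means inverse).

  after f: (1 4 2 5)
  after r': (2 4 5)

f r'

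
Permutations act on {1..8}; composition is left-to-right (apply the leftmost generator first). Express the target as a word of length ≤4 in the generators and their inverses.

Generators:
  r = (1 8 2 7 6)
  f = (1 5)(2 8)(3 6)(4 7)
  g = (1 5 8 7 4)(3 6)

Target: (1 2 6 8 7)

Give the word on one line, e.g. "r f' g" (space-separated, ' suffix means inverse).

  after r: (1 8 2 7 6)
  after r: (1 2 6 8 7)

r r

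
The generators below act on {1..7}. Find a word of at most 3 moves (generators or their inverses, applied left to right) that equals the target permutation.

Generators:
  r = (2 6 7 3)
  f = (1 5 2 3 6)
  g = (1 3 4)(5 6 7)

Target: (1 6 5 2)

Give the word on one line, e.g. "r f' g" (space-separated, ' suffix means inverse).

  after g: (1 3 4)(5 6 7)
  after r': (1 7 5 2 3 4)
  after g': (1 6 5 2)

g r' g'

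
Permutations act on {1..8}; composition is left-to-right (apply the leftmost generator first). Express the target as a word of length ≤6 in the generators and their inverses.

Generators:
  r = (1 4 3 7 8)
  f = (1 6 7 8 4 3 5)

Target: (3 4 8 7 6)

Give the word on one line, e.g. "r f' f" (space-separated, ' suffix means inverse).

  after r': (1 8 7 3 4)
  after f: (1 4 6 7 5)
  after r: (1 3 7 5 4 6 8)
  after f: (1 5 3 8 6 4 7)
  after f: (3 4 8 7 6)

r' f r f f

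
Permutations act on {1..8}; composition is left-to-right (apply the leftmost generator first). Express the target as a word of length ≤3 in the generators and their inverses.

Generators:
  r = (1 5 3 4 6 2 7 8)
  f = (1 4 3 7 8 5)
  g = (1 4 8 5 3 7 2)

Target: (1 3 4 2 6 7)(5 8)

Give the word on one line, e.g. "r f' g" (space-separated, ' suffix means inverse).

r' f g

  after r': (1 8 7 2 6 4 3 5)
  after f: (1 5 4 7 2 6 3)
  after g: (1 3 4 2 6 7)(5 8)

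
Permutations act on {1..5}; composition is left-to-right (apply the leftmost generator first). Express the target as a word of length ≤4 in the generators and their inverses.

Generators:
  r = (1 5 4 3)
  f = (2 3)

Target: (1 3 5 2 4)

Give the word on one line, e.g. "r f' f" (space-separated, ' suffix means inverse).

r' f' r' f'

  after r': (1 3 4 5)
  after f': (1 2 3 4 5)
  after r': (1 2 4)(3 5)
  after f': (1 3 5 2 4)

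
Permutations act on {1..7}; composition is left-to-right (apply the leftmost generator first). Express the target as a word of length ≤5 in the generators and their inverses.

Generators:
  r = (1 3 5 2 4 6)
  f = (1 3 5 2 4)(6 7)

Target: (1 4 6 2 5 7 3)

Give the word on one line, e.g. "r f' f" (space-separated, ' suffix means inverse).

r f r f

  after r: (1 3 5 2 4 6)
  after f: (1 5 4 7 6 3 2)
  after r: (1 2 3 4 7)(5 6)
  after f: (1 4 6 2 5 7 3)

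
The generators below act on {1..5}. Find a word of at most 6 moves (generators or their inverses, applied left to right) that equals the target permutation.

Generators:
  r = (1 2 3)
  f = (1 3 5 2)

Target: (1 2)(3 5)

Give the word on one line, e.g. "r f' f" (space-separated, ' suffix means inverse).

  after f': (1 2 5 3)
  after r': (2 5)
  after f: (1 3 5)
  after r': (1 2)(3 5)

f' r' f r'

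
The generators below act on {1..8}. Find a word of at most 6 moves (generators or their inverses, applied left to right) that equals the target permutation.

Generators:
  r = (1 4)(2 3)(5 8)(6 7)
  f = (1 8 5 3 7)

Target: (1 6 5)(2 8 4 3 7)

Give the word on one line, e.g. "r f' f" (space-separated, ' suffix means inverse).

  after f': (1 7 3 5 8)
  after r': (1 6 7 2 3 8 4)
  after f': (1 6 3)(2 5 8 4 7)
  after f': (1 6 5)(2 8 4 3 7)

f' r' f' f'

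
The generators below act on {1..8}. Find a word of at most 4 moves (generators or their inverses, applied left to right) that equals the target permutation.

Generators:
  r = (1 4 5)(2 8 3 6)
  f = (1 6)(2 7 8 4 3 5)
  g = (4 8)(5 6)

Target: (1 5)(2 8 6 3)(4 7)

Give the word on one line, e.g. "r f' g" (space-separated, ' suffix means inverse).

f' f' r'

  after f': (1 6)(2 5 3 4 8 7)
  after f': (2 3 8)(4 7 5)
  after r': (1 5)(2 8 6 3)(4 7)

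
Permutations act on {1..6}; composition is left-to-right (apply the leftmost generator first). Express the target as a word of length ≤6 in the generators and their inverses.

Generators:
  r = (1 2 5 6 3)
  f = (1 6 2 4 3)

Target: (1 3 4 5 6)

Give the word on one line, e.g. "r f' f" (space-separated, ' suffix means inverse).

r f' f' r'

  after r: (1 2 5 6 3)
  after f': (1 6 4 2 5)
  after f': (2 5 3 4 6)
  after r': (1 3 4 5 6)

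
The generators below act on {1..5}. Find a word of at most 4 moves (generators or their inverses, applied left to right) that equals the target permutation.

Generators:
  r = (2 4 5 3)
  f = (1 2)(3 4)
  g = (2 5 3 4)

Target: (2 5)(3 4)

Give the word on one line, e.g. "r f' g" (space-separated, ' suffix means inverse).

  after r: (2 4 5 3)
  after r: (2 5)(3 4)

r r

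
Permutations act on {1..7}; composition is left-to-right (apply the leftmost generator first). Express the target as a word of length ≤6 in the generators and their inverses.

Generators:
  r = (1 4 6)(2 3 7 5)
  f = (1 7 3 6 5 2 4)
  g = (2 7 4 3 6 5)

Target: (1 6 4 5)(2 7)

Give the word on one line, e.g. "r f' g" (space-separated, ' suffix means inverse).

  after r: (1 4 6)(2 3 7 5)
  after f': (1 2 7 6 4 3)
  after r': (1 5 7 4 2 3 6)
  after f': (1 6 4 5)(2 7)

r f' r' f'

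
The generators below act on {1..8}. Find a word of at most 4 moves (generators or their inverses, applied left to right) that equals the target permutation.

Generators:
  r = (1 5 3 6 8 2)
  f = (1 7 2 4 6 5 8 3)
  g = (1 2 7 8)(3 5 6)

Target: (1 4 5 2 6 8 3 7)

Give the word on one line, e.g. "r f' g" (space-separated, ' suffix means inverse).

  after r': (1 2 8 6 3 5)
  after f: (1 4 6)(2 3 8 5 7)
  after g': (1 4 5 2 6 8 3 7)

r' f g'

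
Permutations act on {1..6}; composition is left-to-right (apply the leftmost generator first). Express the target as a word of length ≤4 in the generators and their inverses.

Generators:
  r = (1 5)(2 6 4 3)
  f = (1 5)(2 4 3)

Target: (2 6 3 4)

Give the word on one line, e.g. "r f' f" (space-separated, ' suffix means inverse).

  after r: (1 5)(2 6 4 3)
  after f: (2 6 3 4)

r f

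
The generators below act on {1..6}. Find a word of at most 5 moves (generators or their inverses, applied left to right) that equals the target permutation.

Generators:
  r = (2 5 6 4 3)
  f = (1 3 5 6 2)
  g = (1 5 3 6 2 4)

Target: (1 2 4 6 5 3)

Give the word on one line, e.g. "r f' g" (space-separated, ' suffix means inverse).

  after r': (2 3 4 6 5)
  after f': (1 2)(3 4 5 6)
  after f': (1 6)(3 4)
  after g: (1 2 4 6 5 3)

r' f' f' g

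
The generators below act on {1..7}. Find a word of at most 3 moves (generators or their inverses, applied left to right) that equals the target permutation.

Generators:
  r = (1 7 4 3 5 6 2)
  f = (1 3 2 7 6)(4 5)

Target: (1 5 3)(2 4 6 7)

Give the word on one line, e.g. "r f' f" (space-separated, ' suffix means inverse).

f r

  after f: (1 3 2 7 6)(4 5)
  after r: (1 5 3)(2 4 6 7)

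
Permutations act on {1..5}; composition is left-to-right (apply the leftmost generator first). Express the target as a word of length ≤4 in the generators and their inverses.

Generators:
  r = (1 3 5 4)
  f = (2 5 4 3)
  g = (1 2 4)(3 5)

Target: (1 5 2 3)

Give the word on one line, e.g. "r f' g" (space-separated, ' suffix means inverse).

g f' g'

  after g: (1 2 4)(3 5)
  after f': (1 3 2 5 4)
  after g': (1 5 2 3)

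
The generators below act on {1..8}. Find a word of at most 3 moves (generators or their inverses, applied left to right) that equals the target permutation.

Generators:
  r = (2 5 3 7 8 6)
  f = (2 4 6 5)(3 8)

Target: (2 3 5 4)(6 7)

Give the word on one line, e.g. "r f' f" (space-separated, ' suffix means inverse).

  after r': (2 6 8 7 3 5)
  after r': (2 8 3)(5 6 7)
  after f': (2 3 5 4)(6 7)

r' r' f'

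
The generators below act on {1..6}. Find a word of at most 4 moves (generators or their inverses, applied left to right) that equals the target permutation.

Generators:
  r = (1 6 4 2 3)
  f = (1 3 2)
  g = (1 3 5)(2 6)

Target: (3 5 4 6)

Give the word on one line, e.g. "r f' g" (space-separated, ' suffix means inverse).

  after f': (1 2 3)
  after g': (1 6 2)(3 5)
  after f: (1 6)(2 3 5)
  after r': (3 5 4 6)

f' g' f r'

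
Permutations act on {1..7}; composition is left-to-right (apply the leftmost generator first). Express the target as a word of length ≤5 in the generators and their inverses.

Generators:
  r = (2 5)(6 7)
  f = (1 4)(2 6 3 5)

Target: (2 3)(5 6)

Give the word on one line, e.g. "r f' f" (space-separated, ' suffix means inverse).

  after f': (1 4)(2 5 3 6)
  after f': (2 3)(5 6)
  after r': (2 3 5 7 6)
  after r': (2 3)(5 6)

f' f' r' r'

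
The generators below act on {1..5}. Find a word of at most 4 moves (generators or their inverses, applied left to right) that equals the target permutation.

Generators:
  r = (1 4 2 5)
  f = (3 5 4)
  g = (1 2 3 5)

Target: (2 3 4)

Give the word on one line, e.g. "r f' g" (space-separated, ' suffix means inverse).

  after g: (1 2 3 5)
  after f': (1 2 4 5)
  after f': (1 2 5)(3 4)
  after g': (2 3 4)

g f' f' g'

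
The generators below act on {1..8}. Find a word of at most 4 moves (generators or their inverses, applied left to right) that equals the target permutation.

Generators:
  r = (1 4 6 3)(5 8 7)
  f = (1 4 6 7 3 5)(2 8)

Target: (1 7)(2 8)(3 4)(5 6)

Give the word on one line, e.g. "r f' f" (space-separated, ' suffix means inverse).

  after f: (1 4 6 7 3 5)(2 8)
  after f: (1 6 3)(4 7 5)
  after f: (1 7)(2 8)(3 4)(5 6)

f f f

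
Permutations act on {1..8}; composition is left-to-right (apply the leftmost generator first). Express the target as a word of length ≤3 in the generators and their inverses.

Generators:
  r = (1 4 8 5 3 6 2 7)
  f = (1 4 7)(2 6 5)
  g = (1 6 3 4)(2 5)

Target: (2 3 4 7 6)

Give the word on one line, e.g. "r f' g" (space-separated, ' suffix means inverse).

f g

  after f: (1 4 7)(2 6 5)
  after g: (2 3 4 7 6)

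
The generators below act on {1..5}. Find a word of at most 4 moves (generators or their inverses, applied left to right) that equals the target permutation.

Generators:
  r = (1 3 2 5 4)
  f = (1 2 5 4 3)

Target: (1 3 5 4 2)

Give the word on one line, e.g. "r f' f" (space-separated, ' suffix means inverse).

f' r' f r'

  after f': (1 3 4 5 2)
  after r': (2 4)(3 5)
  after f: (1 2 3 4 5)
  after r': (1 3 5 4 2)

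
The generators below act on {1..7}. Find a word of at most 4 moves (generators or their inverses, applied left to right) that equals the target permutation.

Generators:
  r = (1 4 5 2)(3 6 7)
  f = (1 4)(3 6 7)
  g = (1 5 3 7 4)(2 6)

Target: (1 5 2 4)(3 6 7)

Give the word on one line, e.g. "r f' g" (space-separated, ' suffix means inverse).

  after f': (1 4)(3 7 6)
  after r: (1 5 2)
  after f: (1 5 2 4)(3 6 7)

f' r f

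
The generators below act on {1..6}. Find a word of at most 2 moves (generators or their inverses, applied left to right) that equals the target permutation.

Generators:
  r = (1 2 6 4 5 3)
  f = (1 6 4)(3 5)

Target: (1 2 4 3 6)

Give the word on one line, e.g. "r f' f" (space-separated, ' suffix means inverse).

  after r: (1 2 6 4 5 3)
  after f: (1 2 4 3 6)

r f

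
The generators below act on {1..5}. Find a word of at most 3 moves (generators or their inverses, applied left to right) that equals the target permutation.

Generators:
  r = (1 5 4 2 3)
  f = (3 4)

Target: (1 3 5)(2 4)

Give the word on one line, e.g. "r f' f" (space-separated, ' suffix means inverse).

  after f: (3 4)
  after r': (1 3 5)(2 4)

f r'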